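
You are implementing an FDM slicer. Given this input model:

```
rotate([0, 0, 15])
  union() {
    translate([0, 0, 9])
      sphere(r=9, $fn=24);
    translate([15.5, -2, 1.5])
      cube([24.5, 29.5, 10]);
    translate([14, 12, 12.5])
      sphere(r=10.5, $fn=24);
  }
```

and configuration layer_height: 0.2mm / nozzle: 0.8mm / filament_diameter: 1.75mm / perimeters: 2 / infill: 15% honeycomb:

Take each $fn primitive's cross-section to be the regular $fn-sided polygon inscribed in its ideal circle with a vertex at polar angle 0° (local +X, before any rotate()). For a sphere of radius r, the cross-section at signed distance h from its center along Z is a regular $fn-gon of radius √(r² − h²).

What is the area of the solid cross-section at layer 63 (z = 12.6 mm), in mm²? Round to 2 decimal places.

At z = 12.6 mm: the r=9 sphere contributes a regular 24-gon of circumradius √(9²−3.6²) = 8.249 (area = (24/2)·8.249²·sin(360°/24) = 211.32 mm²); the cube at (15.5, -2) is absent (z outside [1.5, 11.5]); the r=10.5 sphere at (14, 12) slices to a regular 24-gon of circumradius 10.500 (√(r²−h²) with h=0.1 from center) (area = (24/2)·10.500²·sin(360°/24) = 342.39 mm²); Taking the union: the regions partially overlap — summed areas 553.71 mm² minus the doubly-counted overlap 0.37 mm² gives 553.34 mm² — area = 553.34 mm²; (whole slice rotated 15° about Z — lengths, areas and connectivity unchanged). Overall, the cross-section is a single solid region. Net area = 553.34 mm².

553.34 mm²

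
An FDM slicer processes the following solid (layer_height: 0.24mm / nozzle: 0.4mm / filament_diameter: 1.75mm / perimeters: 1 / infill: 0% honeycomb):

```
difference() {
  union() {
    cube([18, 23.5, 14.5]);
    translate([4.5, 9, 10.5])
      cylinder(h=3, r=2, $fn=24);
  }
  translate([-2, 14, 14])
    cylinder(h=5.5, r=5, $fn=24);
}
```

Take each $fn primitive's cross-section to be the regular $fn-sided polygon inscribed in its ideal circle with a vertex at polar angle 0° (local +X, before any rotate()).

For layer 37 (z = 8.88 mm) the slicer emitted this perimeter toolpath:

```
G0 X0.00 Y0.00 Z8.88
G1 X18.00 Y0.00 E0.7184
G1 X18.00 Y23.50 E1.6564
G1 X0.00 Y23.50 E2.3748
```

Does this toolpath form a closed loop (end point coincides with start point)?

no

Start point (G0): (0.00, 0.00). End point (last G1): the path does not return to the start — open.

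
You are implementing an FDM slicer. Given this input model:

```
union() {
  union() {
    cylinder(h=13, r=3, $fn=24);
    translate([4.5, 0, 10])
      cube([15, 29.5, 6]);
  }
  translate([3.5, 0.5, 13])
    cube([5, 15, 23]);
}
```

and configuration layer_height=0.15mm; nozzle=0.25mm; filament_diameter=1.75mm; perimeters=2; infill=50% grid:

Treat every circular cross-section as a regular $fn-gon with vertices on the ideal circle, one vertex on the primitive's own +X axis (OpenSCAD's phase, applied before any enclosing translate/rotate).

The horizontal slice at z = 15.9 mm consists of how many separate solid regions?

At z = 15.9 mm: the cylinder is not intersected at this z (z outside [0, 13]); the cube at (4.5, 0) (footprint 15×29.5) is included at this height; Combining (union): only the 15×29.5 cube at (4.5, 0) is present, so the union is just that shape — 1 connected region; the 5×15 cube at (3.5, 0.5) contributes its full rectangle; Taking the union: the regions partially overlap (shared area 60.00 mm²), so overlapping operands fuse into one piece — 1 connected region. The result has 1 disconnected region.

1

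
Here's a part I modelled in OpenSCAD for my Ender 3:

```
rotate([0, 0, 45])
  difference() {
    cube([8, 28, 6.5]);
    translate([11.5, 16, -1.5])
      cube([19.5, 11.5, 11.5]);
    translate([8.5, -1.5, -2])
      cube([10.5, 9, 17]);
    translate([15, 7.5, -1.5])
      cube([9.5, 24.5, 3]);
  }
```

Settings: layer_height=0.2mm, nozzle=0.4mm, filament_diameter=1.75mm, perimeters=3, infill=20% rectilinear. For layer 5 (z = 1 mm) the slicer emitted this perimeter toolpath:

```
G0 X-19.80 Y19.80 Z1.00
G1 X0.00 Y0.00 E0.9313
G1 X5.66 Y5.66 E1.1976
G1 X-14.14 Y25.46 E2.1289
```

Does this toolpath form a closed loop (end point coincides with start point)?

Start point (G0): (-19.80, 19.80). End point (last G1): the path does not return to the start — open.

no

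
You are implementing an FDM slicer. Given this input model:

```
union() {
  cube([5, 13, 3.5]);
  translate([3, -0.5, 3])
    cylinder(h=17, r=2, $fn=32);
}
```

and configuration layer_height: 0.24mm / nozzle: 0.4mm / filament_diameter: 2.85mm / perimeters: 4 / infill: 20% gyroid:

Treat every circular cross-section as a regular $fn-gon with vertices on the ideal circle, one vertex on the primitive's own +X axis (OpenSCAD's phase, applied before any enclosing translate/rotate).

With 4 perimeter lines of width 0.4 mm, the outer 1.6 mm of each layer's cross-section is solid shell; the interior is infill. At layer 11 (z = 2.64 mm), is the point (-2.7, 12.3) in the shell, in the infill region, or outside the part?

outside

At z = 2.64 mm: the 5×13 cube contributes its full rectangle; the cylinder at (3, -0.5) is not intersected at this z (z outside [3, 20]); Combining (union): only the 5×13 cube is present, so the union is just that shape — 1 connected region. Overall, the cross-section is a single solid region. The nearest boundary edge runs (0.00, 13.00)→(0.00, 0.00); distance from the point to it = 2.70 mm. The point is not inside any of the regions above, so it lies outside the cross-section (2.70 mm from the nearest boundary).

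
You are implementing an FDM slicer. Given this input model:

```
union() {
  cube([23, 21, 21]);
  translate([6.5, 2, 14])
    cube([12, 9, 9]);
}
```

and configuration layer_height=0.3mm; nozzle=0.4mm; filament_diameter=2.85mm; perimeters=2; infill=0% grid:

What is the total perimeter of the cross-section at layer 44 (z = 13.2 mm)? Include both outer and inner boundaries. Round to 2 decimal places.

88.00 mm

At z = 13.2 mm: the cube (footprint 23×21) is included at this height (perimeter 88.00 mm); the cube at (6.5, 2) is absent (z outside [14, 23]); Combining (union): only the 23×21 cube is present, so the union is just that shape — boundary = 88.00 mm. Overall, the cross-section is a single solid region. Total boundary length (outer) = 88.00 mm.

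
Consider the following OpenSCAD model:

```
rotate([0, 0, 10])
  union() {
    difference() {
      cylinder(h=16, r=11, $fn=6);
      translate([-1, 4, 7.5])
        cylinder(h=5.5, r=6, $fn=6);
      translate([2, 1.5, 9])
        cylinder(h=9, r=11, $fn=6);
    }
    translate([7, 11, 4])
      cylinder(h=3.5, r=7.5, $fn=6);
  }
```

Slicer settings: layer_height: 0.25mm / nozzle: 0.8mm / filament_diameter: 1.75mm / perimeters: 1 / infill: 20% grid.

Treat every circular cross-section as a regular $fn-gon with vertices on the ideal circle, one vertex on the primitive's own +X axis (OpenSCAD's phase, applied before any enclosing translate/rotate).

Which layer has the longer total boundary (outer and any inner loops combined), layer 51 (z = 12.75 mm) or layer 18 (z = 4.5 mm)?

layer 18 (z = 4.5 mm)

Layer 51 (z = 12.75): the r=11 cylinder contributes a regular 6-gon of circumradius 11 (perimeter = 2·6·11.000·sin(180°/6) = 66.00 mm); the r=6 cylinder at (-1, 4) contributes a regular 6-gon of circumradius 6 (perimeter = 2·6·6.000·sin(180°/6) = 36.00 mm); the r=11 cylinder at (2, 1.5) gives a regular 6-gon of circumradius 11 (constant along its height) (perimeter = 2·6·11.000·sin(180°/6) = 66.00 mm); Taking the first minus the rest: starting from the r=11 cylinder, the r=6 cylinder at (-1, 4) lies wholly inside it (removes its full 93.53 mm² and its 36.00 mm outline becomes a hole wall); the r=11 cylinder at (2, 1.5) partially overlaps it — only the 167.93 mm² overlap (of its 314.37 mm²) is removed, clipping the outline — boundary = 66.00 mm; the cylinder at (7, 11) does not reach this height (z outside [4, 7.5]); Merging all regions: only the result so far is present, so the union is just that shape — boundary = 66.00 mm; (rotated 10° about Z; rotation is an isometry so areas/perimeters/island counts are preserved). So its perimeter = 66.00 mm. Layer 18 (z = 4.5): the r=11 cylinder gives a regular 6-gon of circumradius 11 (constant along its height) (perimeter = 2·6·11.000·sin(180°/6) = 66.00 mm); the cylinder at (-1, 4) is not intersected at this z (z outside [7.5, 13]); the cylinder at (2, 1.5) is not intersected at this z (z outside [9, 18]); Subtracting the remaining from the first: none of the subtracted shapes is present at this height, so the r=11 cylinder is unchanged — boundary = 66.00 mm; the r=7.5 cylinder at (7, 11) gives a regular 6-gon of circumradius 7.5 (constant along its height) (perimeter = 2·6·7.500·sin(180°/6) = 45.00 mm); Taking the union: the regions partially overlap (shared area 25.86 mm²), so the edge portions inside another operand are dropped and the merged outline is re-measured after clipping — boundary = 89.11 mm; (whole slice rotated 10° about Z — lengths, areas and connectivity unchanged). So its perimeter = 89.11 mm. Layer 18 is larger (89.11 vs 66.00 mm).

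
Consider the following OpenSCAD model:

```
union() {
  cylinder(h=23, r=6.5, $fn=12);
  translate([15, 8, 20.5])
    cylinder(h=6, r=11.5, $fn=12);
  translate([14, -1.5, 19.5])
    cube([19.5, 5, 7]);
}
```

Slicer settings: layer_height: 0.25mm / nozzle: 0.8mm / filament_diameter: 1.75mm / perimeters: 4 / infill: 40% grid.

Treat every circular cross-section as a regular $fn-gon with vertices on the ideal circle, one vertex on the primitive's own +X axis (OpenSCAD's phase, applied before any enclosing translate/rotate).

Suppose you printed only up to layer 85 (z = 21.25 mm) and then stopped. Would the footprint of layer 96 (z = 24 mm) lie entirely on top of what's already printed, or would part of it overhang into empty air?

Compare the two slices. At z = 21.25: the r=6.5 cylinder contributes a regular 12-gon of circumradius 6.5 (area = (12/2)·6.500²·sin(360°/12) = 126.75 mm²); the r=11.5 cylinder at (15, 8) gives a regular 12-gon of circumradius 11.5 (constant along its height) (area = (12/2)·11.500²·sin(360°/12) = 396.75 mm²); the cube at (14, -1.5) is present — its section is the full 19.5×5 rectangle (area 97.50 mm²); Taking the union: the regions partially overlap — summed areas 621.00 mm² minus the doubly-counted overlap 49.83 mm² gives 571.17 mm² — area = 571.17 mm². At z = 24: the cylinder is absent (z outside [0, 23]); the r=11.5 cylinder at (15, 8) gives a regular 12-gon of circumradius 11.5 (constant along its height) (area = (12/2)·11.500²·sin(360°/12) = 396.75 mm²); the cube at (14, -1.5) (footprint 19.5×5) is included at this height (area 97.50 mm²); Combining (union): the regions partially overlap — summed areas 494.25 mm² minus the doubly-counted overlap 47.97 mm² gives 446.28 mm² — area = 446.28 mm². Checking containment: the cross-section at z = 24 is a subset of the cross-section at z = 21.25.

entirely on top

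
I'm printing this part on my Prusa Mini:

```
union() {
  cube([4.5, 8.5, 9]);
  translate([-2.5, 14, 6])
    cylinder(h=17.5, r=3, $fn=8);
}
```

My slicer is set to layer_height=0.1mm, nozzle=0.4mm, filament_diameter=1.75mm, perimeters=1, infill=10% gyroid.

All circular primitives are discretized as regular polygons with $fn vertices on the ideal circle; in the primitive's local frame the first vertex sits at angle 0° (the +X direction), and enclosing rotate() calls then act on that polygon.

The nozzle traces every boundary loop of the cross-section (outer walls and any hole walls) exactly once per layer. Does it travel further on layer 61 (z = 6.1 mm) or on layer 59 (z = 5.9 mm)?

layer 61 (z = 6.1 mm)

Layer 61 (z = 6.1): the cube (footprint 4.5×8.5) is included at this height (perimeter 26.00 mm); the r=3 cylinder at (-2.5, 14) gives a regular 8-gon of circumradius 3 (constant along its height) (perimeter = 2·8·3.000·sin(180°/8) = 18.37 mm); Taking the union: the 2 present regions are separate (no shared area or edge), so areas and boundary lengths simply add and each stays a separate island — boundary = 44.37 mm. So its perimeter = 44.37 mm. Layer 59 (z = 5.9): the cube (footprint 4.5×8.5) is included at this height (perimeter 26.00 mm); the cylinder at (-2.5, 14) does not reach this height (z outside [6, 23.5]); Taking the union: only the 4.5×8.5 cube is present, so the union is just that shape — boundary = 26.00 mm. So its perimeter = 26.00 mm. Layer 61 is larger (44.37 vs 26.00 mm).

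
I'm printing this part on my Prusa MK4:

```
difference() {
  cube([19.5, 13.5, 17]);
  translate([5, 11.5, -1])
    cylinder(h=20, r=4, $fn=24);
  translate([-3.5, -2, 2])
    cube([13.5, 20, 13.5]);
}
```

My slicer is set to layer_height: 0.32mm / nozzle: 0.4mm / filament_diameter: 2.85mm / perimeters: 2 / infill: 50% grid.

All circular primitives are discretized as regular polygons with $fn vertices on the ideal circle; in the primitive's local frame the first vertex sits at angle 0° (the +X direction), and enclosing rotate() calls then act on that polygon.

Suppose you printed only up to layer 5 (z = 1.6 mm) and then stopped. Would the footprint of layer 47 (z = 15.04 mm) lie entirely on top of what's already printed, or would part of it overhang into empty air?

entirely on top

Compare the two slices. At z = 1.6: the cube is present — its section is the full 19.5×13.5 rectangle (area 263.25 mm²); the cylinder at (5, 11.5): section is a regular 24-gon, circumradius r=4 (area = (24/2)·4.000²·sin(360°/24) = 49.69 mm²); the cube at (-3.5, -2) does not reach this height (z outside [2, 15.5]); After the difference (first − rest): starting from the 19.5×13.5 cube (263.25 mm²), the r=4 cylinder at (5, 11.5) partially overlaps it — only the 40.06 mm² overlap (of its 49.69 mm²) is removed, clipping the outline — area = 223.19 mm². At z = 15.04: the 19.5×13.5 cube contributes its full rectangle (area 263.25 mm²); the r=4 cylinder at (5, 11.5) gives a regular 24-gon of circumradius 4 (constant along its height) (area = (24/2)·4.000²·sin(360°/24) = 49.69 mm²); the cube at (-3.5, -2) is present — its section is the full 13.5×20 rectangle (area 270.00 mm²); Taking the first minus the rest: starting from the 19.5×13.5 cube (263.25 mm²), the r=4 cylinder at (5, 11.5) partially overlaps it — only the 40.06 mm² overlap (of its 49.69 mm²) is removed, clipping the outline; the 13.5×20 cube at (-3.5, -2) partially overlaps it — only the 94.94 mm² overlap (of its 270.00 mm²) is removed, clipping the outline — area = 128.25 mm². Checking containment: the cross-section at z = 15.04 is a subset of the cross-section at z = 1.6.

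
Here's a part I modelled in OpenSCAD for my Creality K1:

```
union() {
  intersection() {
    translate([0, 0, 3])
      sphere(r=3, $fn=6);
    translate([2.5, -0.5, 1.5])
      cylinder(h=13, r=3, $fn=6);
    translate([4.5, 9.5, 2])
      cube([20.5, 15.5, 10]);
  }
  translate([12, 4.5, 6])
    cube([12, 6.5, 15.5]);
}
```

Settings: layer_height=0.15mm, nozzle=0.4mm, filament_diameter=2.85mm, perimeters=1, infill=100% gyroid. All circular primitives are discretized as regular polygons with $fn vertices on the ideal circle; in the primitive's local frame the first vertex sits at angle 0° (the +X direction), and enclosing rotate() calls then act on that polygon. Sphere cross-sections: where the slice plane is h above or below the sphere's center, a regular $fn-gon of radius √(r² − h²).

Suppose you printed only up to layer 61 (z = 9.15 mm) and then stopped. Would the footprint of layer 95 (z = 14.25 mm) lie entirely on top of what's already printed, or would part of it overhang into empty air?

entirely on top

Compare the two slices. At z = 9.15: the sphere is absent (|z−center|=6.150 > r=3); the cylinder at (2.5, -0.5): section is a regular 6-gon, circumradius r=3 (area = (6/2)·3.000²·sin(360°/6) = 23.38 mm²); the 20.5×15.5 cube at (4.5, 9.5) contributes its full rectangle (area 317.75 mm²); After intersecting: at least one operand is absent at this height, so nothing remains; the 12×6.5 cube at (12, 4.5) contributes its full rectangle (area 78.00 mm²); Merging all regions: only the 12×6.5 cube at (12, 4.5) is present, so the union is just that shape — area = 78.00 mm². At z = 14.25: the sphere does not reach this height (|z−center|=11.250 > r=3); the r=3 cylinder at (2.5, -0.5) gives a regular 6-gon of circumradius 3 (constant along its height) (area = (6/2)·3.000²·sin(360°/6) = 23.38 mm²); the cube at (4.5, 9.5) is absent (z outside [2, 12]); After intersecting: at least one operand is absent at this height, so nothing remains; the cube at (12, 4.5) is present — its section is the full 12×6.5 rectangle (area 78.00 mm²); Combining (union): only the 12×6.5 cube at (12, 4.5) is present, so the union is just that shape — area = 78.00 mm². Checking containment: the cross-section at z = 14.25 is a subset of the cross-section at z = 9.15.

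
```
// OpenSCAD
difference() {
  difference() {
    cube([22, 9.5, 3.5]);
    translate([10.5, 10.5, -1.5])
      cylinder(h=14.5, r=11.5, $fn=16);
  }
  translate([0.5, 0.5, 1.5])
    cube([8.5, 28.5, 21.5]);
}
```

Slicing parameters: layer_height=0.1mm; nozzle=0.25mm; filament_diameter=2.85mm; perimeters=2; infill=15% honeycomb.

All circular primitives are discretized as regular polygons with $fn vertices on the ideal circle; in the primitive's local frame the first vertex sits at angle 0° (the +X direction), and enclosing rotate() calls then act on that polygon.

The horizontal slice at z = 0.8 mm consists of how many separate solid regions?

At z = 0.8 mm: the cube is present — its section is the full 22×9.5 rectangle; the r=11.5 cylinder at (10.5, 10.5) gives a regular 16-gon of circumradius 11.5 (constant along its height); After the difference (first − rest): starting from the 22×9.5 cube, the r=11.5 cylinder at (10.5, 10.5) partially overlaps it — only the 173.08 mm² overlap (of its 404.88 mm²) is removed, clipping the outline — 2 connected regions; the cube at (0.5, 0.5) is not intersected at this z (z outside [1.5, 23]); Subtracting the remaining from the first: none of the subtracted shapes is present at this height, so that combined region is unchanged — 2 connected regions. The result has 2 disconnected regions.

2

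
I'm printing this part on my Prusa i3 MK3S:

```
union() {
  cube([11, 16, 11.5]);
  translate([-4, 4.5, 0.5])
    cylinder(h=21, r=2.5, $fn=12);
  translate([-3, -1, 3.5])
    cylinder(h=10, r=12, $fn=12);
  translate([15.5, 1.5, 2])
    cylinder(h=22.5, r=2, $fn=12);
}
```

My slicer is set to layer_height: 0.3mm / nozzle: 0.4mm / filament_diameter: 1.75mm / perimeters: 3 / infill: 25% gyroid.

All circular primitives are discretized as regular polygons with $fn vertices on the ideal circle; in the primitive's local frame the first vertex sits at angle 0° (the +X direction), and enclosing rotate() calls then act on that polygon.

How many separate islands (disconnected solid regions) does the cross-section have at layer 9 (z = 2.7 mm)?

At z = 2.7 mm: the cube is present — its section is the full 11×16 rectangle; the r=2.5 cylinder at (-4, 4.5) contributes a regular 12-gon of circumradius 2.5; the cylinder at (-3, -1) does not reach this height (z outside [3.5, 13.5]); the r=2 cylinder at (15.5, 1.5) gives a regular 12-gon of circumradius 2 (constant along its height); Combining (union): the 3 present regions are separate (no shared area or edge), so areas and boundary lengths simply add and each stays a separate island — 3 connected regions. Overall, the cross-section has 3 separate islands. Island count = 3.

3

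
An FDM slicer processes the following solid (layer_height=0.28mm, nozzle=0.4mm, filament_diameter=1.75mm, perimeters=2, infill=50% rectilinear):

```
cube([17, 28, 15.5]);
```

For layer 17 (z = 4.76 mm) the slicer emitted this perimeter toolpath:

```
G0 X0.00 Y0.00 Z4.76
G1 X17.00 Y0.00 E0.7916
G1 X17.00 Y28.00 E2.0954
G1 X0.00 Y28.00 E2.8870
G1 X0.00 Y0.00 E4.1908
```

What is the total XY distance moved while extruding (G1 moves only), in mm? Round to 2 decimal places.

90.00 mm

Sum the Euclidean lengths of each G1 segment: total = 90.00 mm.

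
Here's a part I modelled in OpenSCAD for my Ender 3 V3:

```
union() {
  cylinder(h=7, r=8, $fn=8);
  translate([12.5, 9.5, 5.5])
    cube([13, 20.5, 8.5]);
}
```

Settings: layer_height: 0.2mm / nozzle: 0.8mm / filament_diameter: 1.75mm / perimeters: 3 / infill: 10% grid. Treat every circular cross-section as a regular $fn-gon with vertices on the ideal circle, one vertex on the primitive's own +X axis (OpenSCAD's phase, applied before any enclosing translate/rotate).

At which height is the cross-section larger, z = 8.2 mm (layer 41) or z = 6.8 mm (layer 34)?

Layer 41 (z = 8.2): the cylinder does not reach this height (z outside [0, 7]); the cube at (12.5, 9.5) is present — its section is the full 13×20.5 rectangle (area 266.50 mm²); Taking the union: only the 13×20.5 cube at (12.5, 9.5) is present, so the union is just that shape — area = 266.50 mm². So its area = 266.50 mm². Layer 34 (z = 6.8): the r=8 cylinder gives a regular 8-gon of circumradius 8 (constant along its height) (area = (8/2)·8.000²·sin(360°/8) = 181.02 mm²); the cube at (12.5, 9.5) is present — its section is the full 13×20.5 rectangle (area 266.50 mm²); Taking the union: the 2 present regions are separate (no shared area or edge), so areas and boundary lengths simply add and each stays a separate island — area = 447.52 mm². So its area = 447.52 mm². Layer 34 is larger (447.52 vs 266.50 mm²).

layer 34 (z = 6.8 mm)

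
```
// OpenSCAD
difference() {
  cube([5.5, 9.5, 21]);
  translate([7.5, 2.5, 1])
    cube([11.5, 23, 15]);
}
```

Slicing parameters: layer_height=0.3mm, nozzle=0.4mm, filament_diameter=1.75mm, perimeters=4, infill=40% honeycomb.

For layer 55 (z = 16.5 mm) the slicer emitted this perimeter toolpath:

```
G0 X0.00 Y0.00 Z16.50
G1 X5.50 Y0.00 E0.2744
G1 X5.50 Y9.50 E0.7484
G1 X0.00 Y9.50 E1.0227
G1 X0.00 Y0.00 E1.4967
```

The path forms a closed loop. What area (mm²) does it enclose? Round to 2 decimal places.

52.25 mm²

Apply the shoelace formula to the sequence of (X, Y) vertices; enclosed area = 52.25 mm².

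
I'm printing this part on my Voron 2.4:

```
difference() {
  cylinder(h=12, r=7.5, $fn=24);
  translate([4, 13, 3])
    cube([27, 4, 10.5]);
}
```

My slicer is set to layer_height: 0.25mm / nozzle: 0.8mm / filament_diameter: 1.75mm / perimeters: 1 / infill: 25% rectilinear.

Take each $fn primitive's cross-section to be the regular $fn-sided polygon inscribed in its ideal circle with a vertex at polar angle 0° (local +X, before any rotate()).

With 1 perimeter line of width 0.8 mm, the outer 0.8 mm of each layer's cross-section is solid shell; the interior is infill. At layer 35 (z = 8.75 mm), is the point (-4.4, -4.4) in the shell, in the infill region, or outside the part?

infill

At z = 8.75 mm: the r=7.5 cylinder gives a regular 24-gon of circumradius 7.5 (constant along its height); the cube at (4, 13) is present — its section is the full 27×4 rectangle; Subtracting the remaining from the first: starting from the r=7.5 cylinder, the 27×4 cube at (4, 13) misses the remaining region (no effect) — 1 connected region. Overall, the cross-section is a single solid region. The nearest boundary edge runs (-3.75, -6.50)→(-5.30, -5.30); distance from the point to it = 1.27 mm. The point is inside the cross-section and 1.27 mm from the nearest boundary — more than the 0.8 mm shell width (1 × 0.8), so it's in the infill interior.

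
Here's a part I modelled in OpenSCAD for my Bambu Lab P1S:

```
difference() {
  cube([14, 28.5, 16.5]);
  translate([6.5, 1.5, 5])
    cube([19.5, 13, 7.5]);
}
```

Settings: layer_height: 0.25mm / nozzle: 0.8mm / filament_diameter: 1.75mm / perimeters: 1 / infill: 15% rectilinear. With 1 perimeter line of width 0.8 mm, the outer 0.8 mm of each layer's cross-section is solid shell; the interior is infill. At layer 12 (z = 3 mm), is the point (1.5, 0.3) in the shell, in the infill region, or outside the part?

At z = 3 mm: the cube is present — its section is the full 14×28.5 rectangle; the cube at (6.5, 1.5) does not reach this height (z outside [5, 12.5]); Taking the first minus the rest: none of the subtracted shapes is present at this height, so the 14×28.5 cube is unchanged — 1 connected region. Overall, the cross-section is a single solid region. The nearest boundary edge runs (0.00, 0.00)→(14.00, 0.00); distance from the point to it = 0.30 mm. The point is inside the cross-section, 0.30 mm from the nearest boundary — within the 0.8 mm shell band (1 × 0.8).

shell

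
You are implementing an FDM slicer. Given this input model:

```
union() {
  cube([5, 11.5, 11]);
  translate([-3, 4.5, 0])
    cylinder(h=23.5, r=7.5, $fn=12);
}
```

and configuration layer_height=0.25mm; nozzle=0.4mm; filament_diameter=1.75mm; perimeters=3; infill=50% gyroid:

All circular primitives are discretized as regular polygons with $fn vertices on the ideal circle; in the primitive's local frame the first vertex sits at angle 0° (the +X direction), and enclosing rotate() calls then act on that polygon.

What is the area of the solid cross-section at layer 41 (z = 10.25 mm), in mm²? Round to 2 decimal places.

At z = 10.25 mm: the cube (footprint 5×11.5) is included at this height (area 57.50 mm²); the cylinder at (-3, 4.5): section is a regular 12-gon, circumradius r=7.5 (area = (12/2)·7.500²·sin(360°/12) = 168.75 mm²); Merging all regions: the regions partially overlap — summed areas 226.25 mm² minus the doubly-counted overlap 38.22 mm² gives 188.03 mm² — area = 188.03 mm². Overall, the cross-section is a single solid region. Net area = 188.03 mm².

188.03 mm²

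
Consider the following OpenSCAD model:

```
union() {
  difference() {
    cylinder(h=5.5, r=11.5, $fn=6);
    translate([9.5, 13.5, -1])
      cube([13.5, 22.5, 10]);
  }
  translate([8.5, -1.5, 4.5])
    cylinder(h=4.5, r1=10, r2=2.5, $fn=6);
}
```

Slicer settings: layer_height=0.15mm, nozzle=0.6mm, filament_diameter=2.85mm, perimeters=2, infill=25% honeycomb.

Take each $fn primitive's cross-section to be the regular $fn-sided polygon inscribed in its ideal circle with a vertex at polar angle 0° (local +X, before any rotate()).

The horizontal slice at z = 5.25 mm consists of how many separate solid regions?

1

At z = 5.25 mm: the r=11.5 cylinder gives a regular 6-gon of circumradius 11.5 (constant along its height); the cube at (9.5, 13.5) (footprint 13.5×22.5) is included at this height; Taking the first minus the rest: starting from the r=11.5 cylinder, the 13.5×22.5 cube at (9.5, 13.5) misses the remaining region (no effect) — 1 connected region; the cone at (8.5, -1.5) contributes a regular 6-gon of circumradius 8.750 (interpolated between r1=10 and r2=2.5 at t=0.167); Taking the union: the regions partially overlap (shared area 110.47 mm²), so overlapping operands fuse into one piece — 1 connected region. The result has 1 disconnected region.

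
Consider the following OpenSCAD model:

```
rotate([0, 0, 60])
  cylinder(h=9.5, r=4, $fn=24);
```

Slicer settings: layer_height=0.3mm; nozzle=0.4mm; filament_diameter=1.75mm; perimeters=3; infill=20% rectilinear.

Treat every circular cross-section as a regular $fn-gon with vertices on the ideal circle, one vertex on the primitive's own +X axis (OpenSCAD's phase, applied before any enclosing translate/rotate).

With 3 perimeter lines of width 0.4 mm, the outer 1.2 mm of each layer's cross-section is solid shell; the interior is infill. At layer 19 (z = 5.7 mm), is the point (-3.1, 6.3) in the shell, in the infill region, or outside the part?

outside

At z = 5.7 mm: the r=4 cylinder contributes a regular 24-gon of circumradius 4; (whole slice rotated 60° about Z — lengths, areas and connectivity unchanged). Overall, the cross-section is a single solid region. Undo the 60° rotation: the query point maps to (3.906, 5.835) in the un-rotated model frame. The nearest boundary edge runs (2.83, 2.83)→(2.00, 3.46); distance from the point to it = 3.04 mm. The point is not inside any of the regions above, so it lies outside the cross-section (3.04 mm from the nearest boundary).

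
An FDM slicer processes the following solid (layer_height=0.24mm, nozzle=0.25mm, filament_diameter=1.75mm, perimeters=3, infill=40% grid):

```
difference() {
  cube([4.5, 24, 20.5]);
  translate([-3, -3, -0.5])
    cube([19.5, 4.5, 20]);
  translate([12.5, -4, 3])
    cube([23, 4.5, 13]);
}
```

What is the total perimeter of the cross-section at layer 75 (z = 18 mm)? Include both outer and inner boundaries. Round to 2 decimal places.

54.00 mm

At z = 18 mm: the cube (footprint 4.5×24) is included at this height (perimeter 57.00 mm); the 19.5×4.5 cube at (-3, -3) contributes its full rectangle (perimeter 48.00 mm); the cube at (12.5, -4) does not reach this height (z outside [3, 16]); Taking the first minus the rest: starting from the 4.5×24 cube, the 19.5×4.5 cube at (-3, -3) partially overlaps it — only the 6.75 mm² overlap (of its 87.75 mm²) is removed, clipping the outline — boundary = 54.00 mm. Overall, the cross-section is a single solid region. Total boundary length (outer) = 54.00 mm.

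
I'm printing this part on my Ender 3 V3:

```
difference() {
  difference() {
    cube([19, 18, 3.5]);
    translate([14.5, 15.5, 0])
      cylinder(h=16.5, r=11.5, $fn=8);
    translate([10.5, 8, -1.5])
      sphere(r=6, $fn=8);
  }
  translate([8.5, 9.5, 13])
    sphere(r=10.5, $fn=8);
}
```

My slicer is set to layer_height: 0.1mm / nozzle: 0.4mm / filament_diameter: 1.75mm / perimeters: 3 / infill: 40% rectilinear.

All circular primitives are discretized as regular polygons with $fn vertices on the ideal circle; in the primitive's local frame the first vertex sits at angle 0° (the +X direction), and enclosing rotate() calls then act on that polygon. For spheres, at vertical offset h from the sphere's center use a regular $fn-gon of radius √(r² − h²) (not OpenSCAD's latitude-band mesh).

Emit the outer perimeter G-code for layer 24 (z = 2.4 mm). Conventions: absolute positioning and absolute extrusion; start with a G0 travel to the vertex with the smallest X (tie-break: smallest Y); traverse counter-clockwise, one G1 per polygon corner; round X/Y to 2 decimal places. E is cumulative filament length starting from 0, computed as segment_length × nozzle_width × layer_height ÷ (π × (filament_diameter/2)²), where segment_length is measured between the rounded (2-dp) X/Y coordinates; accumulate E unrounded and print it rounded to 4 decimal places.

At z = 2.4 mm: the cube is present — its section is the full 19×18 rectangle; the cylinder at (14.5, 15.5): section is a regular 8-gon, circumradius r=11.5; the r=6 sphere at (10.5, 8) contributes a regular 8-gon of circumradius √(6²−3.9²) = 4.560; Subtracting the remaining from the first: starting from the 19×18 cube, the r=11.5 cylinder at (14.5, 15.5) partially overlaps it — only the 179.78 mm² overlap (of its 374.06 mm²) is removed, clipping the outline; the r=6 sphere at (10.5, 8) partially overlaps it — only the 11.45 mm² overlap (of its 58.80 mm²) is removed, clipping the outline — 1 connected region; the sphere at (8.5, 9.5) is not intersected at this z (|z−center|=10.600 > r=10.5); Subtracting the remaining from the first: none of the subtracted shapes is present at this height, so that combined region is unchanged — 1 connected region. The outline is a single polygon with 12 vertices. Extrusion per mm of travel: 0.4 × 0.1 / (π × 0.875²) = 0.016630. Accumulating E over each segment gives final E = 1.2289.

G0 X0.00 Y0.00 Z2.40
G1 X19.00 Y0.00 E0.3160
G1 X19.00 Y5.86 E0.4134
G1 X14.50 Y4.00 E0.4944
G1 X13.18 Y4.55 E0.5182
G1 X10.50 Y3.44 E0.5664
G1 X7.28 Y4.78 E0.6244
G1 X5.94 Y8.00 E0.6824
G1 X6.02 Y8.20 E0.6860
G1 X3.00 Y15.50 E0.8174
G1 X4.04 Y18.00 E0.8624
G1 X0.00 Y18.00 E0.9296
G1 X0.00 Y0.00 E1.2289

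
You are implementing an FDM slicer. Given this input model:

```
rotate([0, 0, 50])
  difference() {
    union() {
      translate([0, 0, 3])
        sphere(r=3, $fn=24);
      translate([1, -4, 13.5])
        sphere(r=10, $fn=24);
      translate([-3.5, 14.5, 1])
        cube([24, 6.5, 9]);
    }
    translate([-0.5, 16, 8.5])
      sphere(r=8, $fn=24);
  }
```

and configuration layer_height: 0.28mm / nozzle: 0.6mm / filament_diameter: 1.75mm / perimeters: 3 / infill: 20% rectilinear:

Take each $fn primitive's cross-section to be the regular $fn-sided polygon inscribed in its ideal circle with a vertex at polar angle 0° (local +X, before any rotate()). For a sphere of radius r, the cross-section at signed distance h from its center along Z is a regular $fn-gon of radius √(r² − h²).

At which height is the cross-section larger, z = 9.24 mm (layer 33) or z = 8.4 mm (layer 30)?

Layer 33 (z = 9.24): the sphere does not reach this height (|z−center|=6.240 > r=3); the r=10 sphere at (1, -4) slices to a regular 24-gon of circumradius 9.047 (√(r²−h²) with h=4.26 from center) (area = (24/2)·9.047²·sin(360°/24) = 254.22 mm²); the cube at (-3.5, 14.5) is present — its section is the full 24×6.5 rectangle (area 156.00 mm²); Combining (union): the 2 present regions are separate (no shared area or edge), so areas and boundary lengths simply add and each stays a separate island — area = 410.22 mm²; the r=8 sphere at (-0.5, 16) slices to a regular 24-gon of circumradius 7.966 (√(r²−h²) with h=0.74 from center) (area = (24/2)·7.966²·sin(360°/24) = 197.07 mm²); After the difference (first − rest): starting from the result so far (410.22 mm²), the r=8 sphere at (-0.5, 16) partially overlaps it — only the 68.08 mm² overlap (of its 197.07 mm²) is removed, clipping the outline — area = 342.14 mm²; (rotated 50° about Z; rotation is an isometry so areas/perimeters/island counts are preserved). So its area = 342.14 mm². Layer 30 (z = 8.4): the sphere is absent (|z−center|=5.400 > r=3); the r=10 sphere at (1, -4) slices to a regular 24-gon of circumradius 8.602 (√(r²−h²) with h=5.1 from center) (area = (24/2)·8.602²·sin(360°/24) = 229.80 mm²); the cube at (-3.5, 14.5) (footprint 24×6.5) is included at this height (area 156.00 mm²); Merging all regions: the 2 present regions are separate (no shared area or edge), so areas and boundary lengths simply add and each stays a separate island — area = 385.80 mm²; the r=8 sphere at (-0.5, 16) slices to a regular 24-gon of circumradius 7.999 (√(r²−h²) with h=0.1 from center) (area = (24/2)·7.999²·sin(360°/24) = 198.74 mm²); Taking the first minus the rest: starting from that combined region (385.80 mm²), the r=8 sphere at (-0.5, 16) partially overlaps it — only the 68.31 mm² overlap (of its 198.74 mm²) is removed, clipping the outline — area = 317.49 mm²; (rotated 50° about Z; rotation is an isometry so areas/perimeters/island counts are preserved). So its area = 317.49 mm². Layer 33 is larger (342.14 vs 317.49 mm²).

layer 33 (z = 9.24 mm)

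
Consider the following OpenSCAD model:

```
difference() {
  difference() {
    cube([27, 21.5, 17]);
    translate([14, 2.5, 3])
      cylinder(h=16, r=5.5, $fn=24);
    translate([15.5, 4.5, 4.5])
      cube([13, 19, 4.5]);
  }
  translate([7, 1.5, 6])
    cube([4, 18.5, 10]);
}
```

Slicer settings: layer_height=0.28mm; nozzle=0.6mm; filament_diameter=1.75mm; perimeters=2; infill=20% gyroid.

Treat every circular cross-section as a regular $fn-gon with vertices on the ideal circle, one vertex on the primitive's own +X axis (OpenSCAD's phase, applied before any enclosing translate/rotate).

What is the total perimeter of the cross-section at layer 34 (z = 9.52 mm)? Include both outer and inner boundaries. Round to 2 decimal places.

At z = 9.52 mm: the 27×21.5 cube contributes its full rectangle (perimeter 97.00 mm); the cylinder at (14, 2.5): section is a regular 24-gon, circumradius r=5.5 (perimeter = 2·24·5.500·sin(180°/24) = 34.46 mm); the cube at (15.5, 4.5) is absent (z outside [4.5, 9]); After the difference (first − rest): starting from the 27×21.5 cube, the r=5.5 cylinder at (14, 2.5) partially overlaps it — only the 73.33 mm² overlap (of its 93.95 mm²) is removed, clipping the outline — boundary = 109.70 mm; the 4×18.5 cube at (7, 1.5) contributes its full rectangle (perimeter 45.00 mm); After the difference (first − rest): starting from that combined region, the 4×18.5 cube at (7, 1.5) partially overlaps it — only the 63.62 mm² overlap (of its 74.00 mm²) is removed, clipping the outline — boundary = 140.32 mm. Overall, the cross-section is a single solid region. Total boundary length (outer) = 140.32 mm.

140.32 mm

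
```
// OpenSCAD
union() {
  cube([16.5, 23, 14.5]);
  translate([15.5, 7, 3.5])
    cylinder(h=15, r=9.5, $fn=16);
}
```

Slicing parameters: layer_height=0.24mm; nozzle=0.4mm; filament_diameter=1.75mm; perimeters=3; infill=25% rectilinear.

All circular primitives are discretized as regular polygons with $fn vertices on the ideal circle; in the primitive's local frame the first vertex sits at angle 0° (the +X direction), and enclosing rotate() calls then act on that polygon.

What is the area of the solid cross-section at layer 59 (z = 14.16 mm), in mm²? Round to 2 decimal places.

511.38 mm²

At z = 14.16 mm: the cube (footprint 16.5×23) is included at this height (area 379.50 mm²); the r=9.5 cylinder at (15.5, 7) contributes a regular 16-gon of circumradius 9.5 (area = (16/2)·9.500²·sin(360°/16) = 276.30 mm²); Combining (union): the regions partially overlap — summed areas 655.80 mm² minus the doubly-counted overlap 144.41 mm² gives 511.38 mm² — area = 511.38 mm². Overall, the cross-section is a single solid region. Net area = 511.38 mm².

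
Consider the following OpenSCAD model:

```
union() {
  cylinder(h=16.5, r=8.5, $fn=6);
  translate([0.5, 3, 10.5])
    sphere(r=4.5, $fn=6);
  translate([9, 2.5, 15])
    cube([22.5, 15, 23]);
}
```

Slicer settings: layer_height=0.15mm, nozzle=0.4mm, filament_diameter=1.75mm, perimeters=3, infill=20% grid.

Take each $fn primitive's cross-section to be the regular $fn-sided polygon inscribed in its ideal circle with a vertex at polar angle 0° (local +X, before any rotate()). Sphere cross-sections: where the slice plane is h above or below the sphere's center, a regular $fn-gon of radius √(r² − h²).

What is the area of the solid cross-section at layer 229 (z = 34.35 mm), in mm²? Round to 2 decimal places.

337.50 mm²

At z = 34.35 mm: the cylinder does not reach this height (z outside [0, 16.5]); the sphere at (0.5, 3) is absent (|z−center|=23.850 > r=4.5); the cube at (9, 2.5) (footprint 22.5×15) is included at this height (area 337.50 mm²); Merging all regions: only the 22.5×15 cube at (9, 2.5) is present, so the union is just that shape — area = 337.50 mm². Overall, the cross-section is a single solid region. Net area = 337.50 mm².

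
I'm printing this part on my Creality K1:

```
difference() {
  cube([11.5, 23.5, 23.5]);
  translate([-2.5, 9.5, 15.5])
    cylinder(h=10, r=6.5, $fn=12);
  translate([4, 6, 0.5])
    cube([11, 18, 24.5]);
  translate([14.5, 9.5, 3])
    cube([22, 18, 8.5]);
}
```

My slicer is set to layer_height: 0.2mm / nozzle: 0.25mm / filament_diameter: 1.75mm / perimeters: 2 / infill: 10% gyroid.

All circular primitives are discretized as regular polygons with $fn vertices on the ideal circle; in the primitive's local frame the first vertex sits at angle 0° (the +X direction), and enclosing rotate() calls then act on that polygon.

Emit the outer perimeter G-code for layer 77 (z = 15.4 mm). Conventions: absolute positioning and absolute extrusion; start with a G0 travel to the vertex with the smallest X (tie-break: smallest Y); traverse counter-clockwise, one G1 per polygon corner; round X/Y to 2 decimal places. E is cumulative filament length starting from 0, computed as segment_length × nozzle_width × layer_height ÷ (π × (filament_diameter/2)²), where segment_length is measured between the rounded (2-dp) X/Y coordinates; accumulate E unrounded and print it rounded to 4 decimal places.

G0 X0.00 Y0.00 Z15.40
G1 X11.50 Y0.00 E0.2391
G1 X11.50 Y6.00 E0.3638
G1 X4.00 Y6.00 E0.5197
G1 X4.00 Y23.50 E0.8835
G1 X0.00 Y23.50 E0.9666
G1 X0.00 Y0.00 E1.4551

At z = 15.4 mm: the 11.5×23.5 cube contributes its full rectangle; the cylinder at (-2.5, 9.5) is absent (z outside [15.5, 25.5]); the 11×18 cube at (4, 6) contributes its full rectangle; the cube at (14.5, 9.5) is not intersected at this z (z outside [3, 11.5]); Subtracting the remaining from the first: starting from the 11.5×23.5 cube, the 11×18 cube at (4, 6) partially overlaps it — only the 131.25 mm² overlap (of its 198.00 mm²) is removed, clipping the outline — 1 connected region. The outline is a single polygon with 6 vertices. Extrusion per mm of travel: 0.25 × 0.2 / (π × 0.875²) = 0.020788. Accumulating E over each segment gives final E = 1.4551.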